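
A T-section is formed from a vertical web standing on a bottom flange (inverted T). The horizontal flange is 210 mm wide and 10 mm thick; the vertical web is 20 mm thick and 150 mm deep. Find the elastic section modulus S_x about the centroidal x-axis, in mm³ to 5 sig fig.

Treat the section as a set of non-overlapping primitives; coordinates are from the bounding-box lower-left.
Flange: 210 × 10, A = 2 100 mm², y = 5 mm, Ī = 17 500 mm⁴.
Web: 20 × 150, A = 3 000 mm², y = 85 mm, Ī = 5 625 000 mm⁴.
Centroid: ȳ = ΣA·y / ΣA = 52.05882 mm.
Transfer each piece to the centroidal x-axis using Ī + A·d² with d = y − 52.05882:
  flange: d = -47.05882 mm → contributes +4 668 019 mm⁴
  web: d = 32.94118 mm → contributes +8 880 363 mm⁴
Total I = 13 548 382 mm⁴.
Extreme fibre distance c = 107.9412 mm; S = I/c = 125516.3 mm³.

S_x ≈ 1.2552 × 10⁵ mm³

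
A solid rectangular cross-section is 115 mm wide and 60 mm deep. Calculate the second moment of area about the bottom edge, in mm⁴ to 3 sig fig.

The section: 115 × 60, A = 6 900 mm², y = 30 mm, Ī = 2 070 000 mm⁴.
Transfer it to the base of the section using Ī + A·d² with d = y − 0:
  the section: d = 30 mm → contributes +8 280 000 mm⁴
Total I = 8 280 000 mm⁴.

I_base ≈ 8.28 × 10⁶ mm⁴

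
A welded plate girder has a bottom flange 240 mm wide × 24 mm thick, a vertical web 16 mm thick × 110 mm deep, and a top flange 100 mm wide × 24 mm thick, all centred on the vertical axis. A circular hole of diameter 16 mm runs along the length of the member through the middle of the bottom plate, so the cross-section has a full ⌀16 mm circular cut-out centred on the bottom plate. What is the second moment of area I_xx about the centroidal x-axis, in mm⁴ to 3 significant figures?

I_xx ≈ 3.33 × 10⁷ mm⁴

Break the section into simple shapes (no overlaps), measuring from the bottom-left corner of the bounding box.
Bottom plate: 240 × 24, A = 5 760 mm², y = 12 mm, Ī = 276 480 mm⁴.
Web plate: 16 × 110, A = 1 760 mm², y = 79 mm, Ī = 1 774 667 mm⁴.
Top plate: 100 × 24, A = 2 400 mm², y = 146 mm, Ī = 115 200 mm⁴.
Hole (subtracted): ⌀16, A = 201.06 mm², y = 12 mm, Ī = 3 217 mm⁴.
Centroid: ȳ = ΣA·y / ΣA = 57.223 mm.
Transfer each piece to the centroidal x-axis using Ī + A·d² with d = y − 57.223:
  bottom plate: d = -45.223 mm → contributes +12 056 394 mm⁴
  web plate: d = 21.777 mm → contributes +2 609 321 mm⁴
  top plate: d = 88.777 mm → contributes +19 030 433 mm⁴
  hole: d = -45.223 mm → contributes −414 414 mm⁴
Total I = 33 281 736 mm⁴.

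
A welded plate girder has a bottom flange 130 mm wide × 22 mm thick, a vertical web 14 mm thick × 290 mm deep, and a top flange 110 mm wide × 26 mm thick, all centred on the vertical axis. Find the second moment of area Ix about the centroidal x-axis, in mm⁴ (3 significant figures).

Ix ≈ 1.70 × 10⁸ mm⁴

Split into non-overlapping primitives; take the origin at the lower-left of the bounding box.
Bottom plate: 130 × 22, A = 2 860 mm², y = 11 mm, Ī = 115 353 mm⁴.
Web plate: 14 × 290, A = 4 060 mm², y = 167 mm, Ī = 28 453 833 mm⁴.
Top plate: 110 × 26, A = 2 860 mm², y = 325 mm, Ī = 161 113 mm⁴.
Centroid: ȳ = ΣA·y / ΣA = 167.58 mm.
Transfer each piece to the centroidal x-axis using Ī + A·d² with d = y − 167.58:
  bottom plate: d = -156.58 mm → contributes +70 239 180 mm⁴
  web plate: d = -0.58487 mm → contributes +28 455 222 mm⁴
  top plate: d = 157.42 mm → contributes +71 030 552 mm⁴
Total I = 169 724 955 mm⁴.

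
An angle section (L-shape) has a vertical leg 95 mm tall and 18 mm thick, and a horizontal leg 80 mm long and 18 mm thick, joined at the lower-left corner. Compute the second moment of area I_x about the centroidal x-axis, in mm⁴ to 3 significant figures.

I_x ≈ 2.32 × 10⁶ mm⁴

Split into non-overlapping primitives; take the origin at the lower-left of the bounding box.
Vertical leg: 18 × 95, A = 1 710 mm², y = 47.5 mm, Ī = 1 286 063 mm⁴.
Horizontal leg (remainder): 62 × 18, A = 1 116 mm², y = 9 mm, Ī = 30 132 mm⁴.
Centroid: ȳ = ΣA·y / ΣA = 32.296 mm.
Transfer each piece to the centroidal x-axis using Ī + A·d² with d = y − 32.296:
  vertical leg: d = 15.204 mm → contributes +1 681 340 mm⁴
  horizontal leg (remainder): d = -23.296 mm → contributes +635 799 mm⁴
Total I = 2 317 138 mm⁴.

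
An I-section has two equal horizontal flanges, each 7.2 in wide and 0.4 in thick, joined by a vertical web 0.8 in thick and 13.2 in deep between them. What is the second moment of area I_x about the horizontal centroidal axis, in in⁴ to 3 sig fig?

Decompose the section into non-overlapping parts with the origin at the bottom-left of its bounding rectangle.
Bottom flange: 7.2 × 0.4, A = 2.88 in², y = 0.2 in, Ī = 0.0384 in⁴.
Web: 0.8 × 13.2, A = 10.56 in², y = 7 in, Ī = 153.33 in⁴.
Top flange: 7.2 × 0.4, A = 2.88 in², y = 13.8 in, Ī = 0.0384 in⁴.
By symmetry the centroid is at mid-height, ȳ = 7 in.
Transfer each piece to the horizontal centroidal axis using Ī + A·d² with d = y − 7:
  bottom flange: d = -6.8 in → contributes +133.21 in⁴
  web: d = 0 in → contributes +153.33 in⁴
  top flange: d = 6.8 in → contributes +133.21 in⁴
Total I = 419.75 in⁴.

I_x ≈ 420 in⁴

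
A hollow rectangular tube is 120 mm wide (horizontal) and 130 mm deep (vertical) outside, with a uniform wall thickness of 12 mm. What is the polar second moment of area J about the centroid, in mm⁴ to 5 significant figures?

J ≈ 2.3347 × 10⁷ mm⁴

Treat the section as a set of non-overlapping primitives; coordinates are from the bounding-box lower-left.
Outer rectangle: 120 × 130, A = 15 600 mm², y = 65 mm, Ī = 21 970 000 mm⁴.
Inner void (subtracted): 96 × 106, A = 10 176 mm², y = 65 mm, Ī = 9 528 128 mm⁴.
By symmetry the centroid is at mid-height, ȳ = 65 mm.
All pieces are centred on the centroidal x-axis, so I = ΣĪ (holes subtracted) = 12 441 872 mm⁴.
Repeating about the centroidal y-axis gives I_y = 10 904 832 mm⁴.
Polar second moment: J = I_x + I_y = 23 346 704 mm⁴.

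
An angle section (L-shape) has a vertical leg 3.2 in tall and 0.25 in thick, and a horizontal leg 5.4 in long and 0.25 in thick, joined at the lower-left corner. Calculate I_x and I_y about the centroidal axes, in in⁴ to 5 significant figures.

Decompose the section into non-overlapping parts with the origin at the bottom-left of its bounding rectangle.
Vertical leg: 0.25 × 3.2, A = 0.8 in², y = 1.6 in, Ī = 0.6826667 in⁴.
Horizontal leg (remainder): 5.15 × 0.25, A = 1.2875 in², y = 0.125 in, Ī = 0.006705729 in⁴.
Centroid: ȳ = ΣA·y / ΣA = 0.6902695 in.
Transfer each piece to the centroidal x-axis using Ī + A·d² with d = y − 0.6902695:
  vertical leg: d = 0.9097305 in → contributes +1.344754 in⁴
  horizontal leg (remainder): d = -0.5652695 in → contributes +0.4181 in⁴
Total I = 1.762854 in⁴.
For the y-axis: x̄ = 1.790269 in.
Repeating about the centroidal y-axis gives I_y = 6.446792 in⁴.

I_x ≈ 1.7629 in⁴, I_y ≈ 6.4468 in⁴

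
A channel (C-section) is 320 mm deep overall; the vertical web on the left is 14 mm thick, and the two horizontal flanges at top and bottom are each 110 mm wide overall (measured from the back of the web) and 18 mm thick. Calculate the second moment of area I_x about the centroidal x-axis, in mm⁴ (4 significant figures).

I_x ≈ 1.171 × 10⁸ mm⁴

Treat the section as a set of non-overlapping primitives; coordinates are from the bounding-box lower-left.
Web: 14 × 320, A = 4 480 mm², y = 160 mm, Ī = 38 229 333 mm⁴.
Top flange (beyond web): 96 × 18, A = 1 728 mm², y = 311 mm, Ī = 46 656 mm⁴.
Bottom flange (beyond web): 96 × 18, A = 1 728 mm², y = 9 mm, Ī = 46 656 mm⁴.
By symmetry the centroid is at mid-height, ȳ = 160 mm.
Transfer each piece to the centroidal x-axis using Ī + A·d² with d = y − 160:
  web: d = 0 mm → contributes +38 229 333 mm⁴
  top flange (beyond web): d = 151 mm → contributes +39 446 784 mm⁴
  bottom flange (beyond web): d = -151 mm → contributes +39 446 784 mm⁴
Total I = 117 122 901 mm⁴.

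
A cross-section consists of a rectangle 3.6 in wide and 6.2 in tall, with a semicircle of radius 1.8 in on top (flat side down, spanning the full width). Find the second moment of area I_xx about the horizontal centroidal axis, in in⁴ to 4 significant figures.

Split into non-overlapping primitives; take the origin at the lower-left of the bounding box.
Rectangular body: 3.6 × 6.2, A = 22.32 in², y = 3.1 in, Ī = 71.4984 in⁴.
Semicircular cap: semicircle r = 1.8, A = 5.08938 in², y = 6.96394 in, Ī = 1.15218 in⁴.
Centroid: ȳ = ΣA·y / ΣA = 3.81746 in.
Transfer each piece to the horizontal centroidal axis using Ī + A·d² with d = y − 3.81746:
  rectangular body: d = -0.717458 in → contributes +82.9875 in⁴
  semicircular cap: d = 3.14649 in → contributes +51.5389 in⁴
Total I = 134.526 in⁴.

I_xx ≈ 134.5 in⁴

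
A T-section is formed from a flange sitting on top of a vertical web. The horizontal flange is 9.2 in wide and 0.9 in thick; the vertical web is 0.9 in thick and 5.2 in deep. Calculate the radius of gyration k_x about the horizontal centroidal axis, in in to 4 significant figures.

k_x ≈ 1.733 in

Decompose the section into non-overlapping parts with the origin at the bottom-left of its bounding rectangle.
Flange: 9.2 × 0.9, A = 8.28 in², y = 5.65 in, Ī = 0.5589 in⁴.
Web: 0.9 × 5.2, A = 4.68 in², y = 2.6 in, Ī = 10.5456 in⁴.
Centroid: ȳ = ΣA·y / ΣA = 4.54861 in.
Transfer each piece to the horizontal centroidal axis using Ī + A·d² with d = y − 4.54861:
  flange: d = 1.10139 in → contributes +10.603 in⁴
  web: d = -1.94861 in → contributes +28.316 in⁴
Total I = 38.919 in⁴.
Radius of gyration: k = √(I/A) = √(38.919 / 12.96) = 1.73292 in.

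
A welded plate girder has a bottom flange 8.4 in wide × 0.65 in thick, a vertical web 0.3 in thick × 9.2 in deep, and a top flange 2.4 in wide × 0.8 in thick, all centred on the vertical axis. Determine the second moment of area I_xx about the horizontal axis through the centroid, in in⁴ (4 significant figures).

I_xx ≈ 170.7 in⁴

Treat the section as a set of non-overlapping primitives; coordinates are from the bounding-box lower-left.
Bottom plate: 8.4 × 0.65, A = 5.46 in², y = 0.325 in, Ī = 0.192238 in⁴.
Web plate: 0.3 × 9.2, A = 2.76 in², y = 5.25 in, Ī = 19.4672 in⁴.
Top plate: 2.4 × 0.8, A = 1.92 in², y = 10.25 in, Ī = 0.1024 in⁴.
Centroid: ȳ = ΣA·y / ΣA = 3.54482 in.
Transfer each piece to the horizontal axis through the centroid using Ī + A·d² with d = y − 3.54482:
  bottom plate: d = -3.21982 in → contributes +56.7975 in⁴
  web plate: d = 1.70518 in → contributes +27.4923 in⁴
  top plate: d = 6.70518 in → contributes +86.4245 in⁴
Total I = 170.714 in⁴.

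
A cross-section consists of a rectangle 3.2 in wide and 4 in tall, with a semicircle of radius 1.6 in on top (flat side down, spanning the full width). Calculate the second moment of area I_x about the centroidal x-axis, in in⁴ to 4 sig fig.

Treat the section as a set of non-overlapping primitives; coordinates are from the bounding-box lower-left.
Rectangular body: 3.2 × 4, A = 12.8 in², y = 2 in, Ī = 17.0667 in⁴.
Semicircular cap: semicircle r = 1.6, A = 4.02124 in², y = 4.67906 in, Ī = 0.719303 in⁴.
Centroid: ȳ = ΣA·y / ΣA = 2.64045 in.
Transfer each piece to the centroidal x-axis using Ī + A·d² with d = y − 2.64045:
  rectangular body: d = -0.640449 in → contributes +22.3169 in⁴
  semicircular cap: d = 2.03861 in → contributes +17.4313 in⁴
Total I = 39.7482 in⁴.

I_x ≈ 39.75 in⁴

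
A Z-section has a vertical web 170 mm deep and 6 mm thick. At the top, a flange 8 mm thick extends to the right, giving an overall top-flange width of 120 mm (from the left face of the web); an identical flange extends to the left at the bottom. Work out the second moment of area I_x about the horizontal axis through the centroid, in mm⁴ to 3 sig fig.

I_x ≈ 1.44 × 10⁷ mm⁴

Split into non-overlapping primitives; take the origin at the lower-left of the bounding box.
Web: 6 × 170, A = 1 020 mm², y = 85 mm, Ī = 2 456 500 mm⁴.
Top flange (beyond web): 114 × 8, A = 912 mm², y = 166 mm, Ī = 4 864 mm⁴.
Bottom flange (beyond web): 114 × 8, A = 912 mm², y = 4 mm, Ī = 4 864 mm⁴.
Centroid: ȳ = ΣA·y / ΣA = 85 mm.
Transfer each piece to the horizontal axis through the centroid using Ī + A·d² with d = y − 85:
  web: d = 0 mm → contributes +2 456 500 mm⁴
  top flange (beyond web): d = 81 mm → contributes +5 988 496 mm⁴
  bottom flange (beyond web): d = -81 mm → contributes +5 988 496 mm⁴
Total I = 14 433 492 mm⁴.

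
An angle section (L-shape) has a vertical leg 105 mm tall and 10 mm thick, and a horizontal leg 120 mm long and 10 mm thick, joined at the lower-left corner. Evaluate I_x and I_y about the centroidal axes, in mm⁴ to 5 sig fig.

Split into non-overlapping primitives; take the origin at the lower-left of the bounding box.
Vertical leg: 10 × 105, A = 1 050 mm², y = 52.5 mm, Ī = 964687.5 mm⁴.
Horizontal leg (remainder): 110 × 10, A = 1 100 mm², y = 5 mm, Ī = 9166.667 mm⁴.
Centroid: ȳ = ΣA·y / ΣA = 28.19767 mm.
Transfer each piece to the centroidal x-axis using Ī + A·d² with d = y − 28.19767:
  vertical leg: d = 24.30233 mm → contributes +1 584 821 mm⁴
  horizontal leg (remainder): d = -23.19767 mm → contributes +601 112 mm⁴
Total I = 2 185 933 mm⁴.
For the y-axis: x̄ = 35.69767 mm.
Repeating about the centroidal y-axis gives I_y = 3 051 870 mm⁴.

I_x ≈ 2.1859 × 10⁶ mm⁴, I_y ≈ 3.0519 × 10⁶ mm⁴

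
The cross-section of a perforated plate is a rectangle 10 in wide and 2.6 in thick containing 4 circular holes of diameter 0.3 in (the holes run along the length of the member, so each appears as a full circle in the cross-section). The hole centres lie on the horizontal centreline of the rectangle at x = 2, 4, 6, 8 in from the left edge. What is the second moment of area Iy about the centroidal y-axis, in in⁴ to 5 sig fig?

Iy ≈ 215.25 in⁴

Split into non-overlapping primitives; take the origin at the lower-left of the bounding box.
Plate: 10 × 2.6, A = 26 in², x = 5 in, Ī = 216.6667 in⁴.
Hole 1 (subtracted): ⌀0.3, A = 0.07068583 in², x = 2 in, Ī = 0.0003976078 in⁴.
Hole 2 (subtracted): ⌀0.3, A = 0.07068583 in², x = 4 in, Ī = 0.0003976078 in⁴.
Hole 3 (subtracted): ⌀0.3, A = 0.07068583 in², x = 6 in, Ī = 0.0003976078 in⁴.
Hole 4 (subtracted): ⌀0.3, A = 0.07068583 in², x = 8 in, Ī = 0.0003976078 in⁴.
By symmetry the centroid is at mid-width, x̄ = 5 in.
Transfer each piece to the centroidal y-axis using Ī + A·d² with d = x − 5:
  plate: d = 0 in → contributes +216.6667 in⁴
  hole 1: d = -3 in → contributes −0.6365701 in⁴
  hole 2: d = -1 in → contributes −0.07108344 in⁴
  hole 3: d = 1 in → contributes −0.07108344 in⁴
  hole 4: d = 3 in → contributes −0.6365701 in⁴
Total I = 215.2514 in⁴.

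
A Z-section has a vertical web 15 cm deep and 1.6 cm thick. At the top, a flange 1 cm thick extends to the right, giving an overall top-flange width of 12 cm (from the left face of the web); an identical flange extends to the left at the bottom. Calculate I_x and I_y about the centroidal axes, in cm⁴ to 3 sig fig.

I_x ≈ 1470 cm⁴, I_y ≈ 941 cm⁴

Treat the section as a set of non-overlapping primitives; coordinates are from the bounding-box lower-left.
Web: 1.6 × 15, A = 24 cm², y = 7.5 cm, Ī = 450 cm⁴.
Top flange (beyond web): 10.4 × 1, A = 10.4 cm², y = 14.5 cm, Ī = 0.86667 cm⁴.
Bottom flange (beyond web): 10.4 × 1, A = 10.4 cm², y = 0.5 cm, Ī = 0.86667 cm⁴.
Centroid: ȳ = ΣA·y / ΣA = 7.5 cm.
Transfer each piece to the centroidal x-axis using Ī + A·d² with d = y − 7.5:
  web: d = 0 cm → contributes +450 cm⁴
  top flange (beyond web): d = 7 cm → contributes +510.47 cm⁴
  bottom flange (beyond web): d = -7 cm → contributes +510.47 cm⁴
Total I = 1470.9 cm⁴.
For the y-axis: x̄ = 11.2 cm.
Repeating about the centroidal y-axis gives I_y = 941.4 cm⁴.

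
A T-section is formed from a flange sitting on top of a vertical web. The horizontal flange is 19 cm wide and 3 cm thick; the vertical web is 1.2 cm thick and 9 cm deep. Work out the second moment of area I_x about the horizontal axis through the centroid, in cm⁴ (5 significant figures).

I_x ≈ 442.52 cm⁴

Split into non-overlapping primitives; take the origin at the lower-left of the bounding box.
Flange: 19 × 3, A = 57 cm², y = 10.5 cm, Ī = 42.75 cm⁴.
Web: 1.2 × 9, A = 10.8 cm², y = 4.5 cm, Ī = 72.9 cm⁴.
Centroid: ȳ = ΣA·y / ΣA = 9.544248 cm.
Transfer each piece to the horizontal axis through the centroid using Ī + A·d² with d = y − 9.544248:
  flange: d = 0.9557522 cm → contributes +94.81735 cm⁴
  web: d = -5.044248 cm → contributes +347.6999 cm⁴
Total I = 442.5173 cm⁴.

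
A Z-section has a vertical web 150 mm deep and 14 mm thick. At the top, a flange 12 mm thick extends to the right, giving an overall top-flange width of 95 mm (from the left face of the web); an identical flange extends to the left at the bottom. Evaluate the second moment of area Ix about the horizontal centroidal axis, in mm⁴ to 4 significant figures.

Split into non-overlapping primitives; take the origin at the lower-left of the bounding box.
Web: 14 × 150, A = 2 100 mm², y = 75 mm, Ī = 3 937 500 mm⁴.
Top flange (beyond web): 81 × 12, A = 972 mm², y = 144 mm, Ī = 11 664 mm⁴.
Bottom flange (beyond web): 81 × 12, A = 972 mm², y = 6 mm, Ī = 11 664 mm⁴.
Centroid: ȳ = ΣA·y / ΣA = 75 mm.
Transfer each piece to the horizontal centroidal axis using Ī + A·d² with d = y − 75:
  web: d = 0 mm → contributes +3 937 500 mm⁴
  top flange (beyond web): d = 69 mm → contributes +4 639 356 mm⁴
  bottom flange (beyond web): d = -69 mm → contributes +4 639 356 mm⁴
Total I = 13 216 212 mm⁴.

Ix ≈ 1.322 × 10⁷ mm⁴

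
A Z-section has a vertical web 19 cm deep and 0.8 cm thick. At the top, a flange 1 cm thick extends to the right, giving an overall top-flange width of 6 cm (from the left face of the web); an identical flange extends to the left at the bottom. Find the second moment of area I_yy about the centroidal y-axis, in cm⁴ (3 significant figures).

I_yy ≈ 118 cm⁴

Decompose the section into non-overlapping parts with the origin at the bottom-left of its bounding rectangle.
Web: 0.8 × 19, A = 15.2 cm², x = 5.6 cm, Ī = 0.81067 cm⁴.
Top flange (beyond web): 5.2 × 1, A = 5.2 cm², x = 8.6 cm, Ī = 11.717 cm⁴.
Bottom flange (beyond web): 5.2 × 1, A = 5.2 cm², x = 2.6 cm, Ī = 11.717 cm⁴.
Centroid: x̄ = ΣA·x / ΣA = 5.6 cm.
Transfer each piece to the centroidal y-axis using Ī + A·d² with d = x − 5.6:
  web: d = 0 cm → contributes +0.81067 cm⁴
  top flange (beyond web): d = 3 cm → contributes +58.517 cm⁴
  bottom flange (beyond web): d = -3 cm → contributes +58.517 cm⁴
Total I = 117.85 cm⁴.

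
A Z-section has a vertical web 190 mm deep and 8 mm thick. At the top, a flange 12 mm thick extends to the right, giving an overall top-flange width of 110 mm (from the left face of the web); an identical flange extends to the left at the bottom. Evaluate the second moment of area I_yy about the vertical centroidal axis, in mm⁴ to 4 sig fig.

I_yy ≈ 9.536 × 10⁶ mm⁴

Split into non-overlapping primitives; take the origin at the lower-left of the bounding box.
Web: 8 × 190, A = 1 520 mm², x = 106 mm, Ī = 8106.67 mm⁴.
Top flange (beyond web): 102 × 12, A = 1 224 mm², x = 161 mm, Ī = 1 061 208 mm⁴.
Bottom flange (beyond web): 102 × 12, A = 1 224 mm², x = 51 mm, Ī = 1 061 208 mm⁴.
Centroid: x̄ = ΣA·x / ΣA = 106 mm.
Transfer each piece to the vertical centroidal axis using Ī + A·d² with d = x − 106:
  web: d = 0 mm → contributes +8106.67 mm⁴
  top flange (beyond web): d = 55 mm → contributes +4 763 808 mm⁴
  bottom flange (beyond web): d = -55 mm → contributes +4 763 808 mm⁴
Total I = 9 535 723 mm⁴.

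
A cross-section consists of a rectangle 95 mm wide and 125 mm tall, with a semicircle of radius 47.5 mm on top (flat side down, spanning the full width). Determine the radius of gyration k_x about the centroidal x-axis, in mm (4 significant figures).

Break the section into simple shapes (no overlaps), measuring from the bottom-left corner of the bounding box.
Rectangular body: 95 × 125, A = 11 875 mm², y = 62.5 mm, Ī = 15 462 240 mm⁴.
Semicircular cap: semicircle r = 47.5, A = 3544.11 mm², y = 145.16 mm, Ī = 558 736 mm⁴.
Centroid: ȳ = ΣA·y / ΣA = 81.4995 mm.
Transfer each piece to the centroidal x-axis using Ī + A·d² with d = y − 81.4995:
  rectangular body: d = -18.9995 mm → contributes +19 748 871 mm⁴
  semicircular cap: d = 63.6602 mm → contributes +14 921 652 mm⁴
Total I = 34 670 523 mm⁴.
Radius of gyration: k = √(I/A) = √(34 670 523 / 15419.1) = 47.4188 mm.

k_x ≈ 47.42 mm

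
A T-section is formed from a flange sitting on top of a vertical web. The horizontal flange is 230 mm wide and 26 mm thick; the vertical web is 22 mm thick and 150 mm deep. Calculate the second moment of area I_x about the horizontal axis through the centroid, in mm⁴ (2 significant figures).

I_x ≈ 2.3 × 10⁷ mm⁴

Split into non-overlapping primitives; take the origin at the lower-left of the bounding box.
Flange: 230 × 26, A = 5 980 mm², y = 163 mm, Ī = 336 873 mm⁴.
Web: 22 × 150, A = 3 300 mm², y = 75 mm, Ī = 6 187 500 mm⁴.
Centroid: ȳ = ΣA·y / ΣA = 131.7 mm.
Transfer each piece to the horizontal axis through the centroid using Ī + A·d² with d = y − 131.7:
  flange: d = 31.29 mm → contributes +6 192 838 mm⁴
  web: d = -56.71 mm → contributes +16 799 218 mm⁴
Total I = 22 992 056 mm⁴.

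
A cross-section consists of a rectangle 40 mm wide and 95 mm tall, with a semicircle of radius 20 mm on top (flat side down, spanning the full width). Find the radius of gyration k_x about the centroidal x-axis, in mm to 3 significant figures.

Break the section into simple shapes (no overlaps), measuring from the bottom-left corner of the bounding box.
Rectangular body: 40 × 95, A = 3 800 mm², y = 47.5 mm, Ī = 2 857 917 mm⁴.
Semicircular cap: semicircle r = 20, A = 628.32 mm², y = 103.49 mm, Ī = 17 561 mm⁴.
Centroid: ȳ = ΣA·y / ΣA = 55.444 mm.
Transfer each piece to the centroidal x-axis using Ī + A·d² with d = y − 55.444:
  rectangular body: d = -7.944 mm → contributes +3 097 722 mm⁴
  semicircular cap: d = 48.044 mm → contributes +1 467 880 mm⁴
Total I = 4 565 602 mm⁴.
Radius of gyration: k = √(I/A) = √(4 565 602 / 4428.3) = 32.109 mm.

k_x ≈ 32.1 mm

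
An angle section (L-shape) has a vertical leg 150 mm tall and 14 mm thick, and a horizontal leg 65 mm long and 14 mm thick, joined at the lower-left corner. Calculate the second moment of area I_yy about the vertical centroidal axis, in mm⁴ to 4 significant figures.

Treat the section as a set of non-overlapping primitives; coordinates are from the bounding-box lower-left.
Vertical leg: 14 × 150, A = 2 100 mm², x = 7 mm, Ī = 34 300 mm⁴.
Horizontal leg (remainder): 51 × 14, A = 714 mm², x = 39.5 mm, Ī = 154 760 mm⁴.
Centroid: x̄ = ΣA·x / ΣA = 15.2463 mm.
Transfer each piece to the vertical centroidal axis using Ī + A·d² with d = x − 15.2463:
  vertical leg: d = -8.24627 mm → contributes +177 102 mm⁴
  horizontal leg (remainder): d = 24.2537 mm → contributes +574 765 mm⁴
Total I = 751 867 mm⁴.

I_yy ≈ 7.519 × 10⁵ mm⁴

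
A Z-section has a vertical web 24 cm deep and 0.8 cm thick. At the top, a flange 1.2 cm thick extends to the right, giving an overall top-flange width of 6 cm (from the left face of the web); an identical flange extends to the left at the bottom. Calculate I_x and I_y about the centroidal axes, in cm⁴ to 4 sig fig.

I_x ≈ 2545 cm⁴, I_y ≈ 141.5 cm⁴

Break the section into simple shapes (no overlaps), measuring from the bottom-left corner of the bounding box.
Web: 0.8 × 24, A = 19.2 cm², y = 12 cm, Ī = 921.6 cm⁴.
Top flange (beyond web): 5.2 × 1.2, A = 6.24 cm², y = 23.4 cm, Ī = 0.7488 cm⁴.
Bottom flange (beyond web): 5.2 × 1.2, A = 6.24 cm², y = 0.6 cm, Ī = 0.7488 cm⁴.
Centroid: ȳ = ΣA·y / ΣA = 12 cm.
Transfer each piece to the centroidal x-axis using Ī + A·d² with d = y − 12:
  web: d = 0 cm → contributes +921.6 cm⁴
  top flange (beyond web): d = 11.4 cm → contributes +811.699 cm⁴
  bottom flange (beyond web): d = -11.4 cm → contributes +811.699 cm⁴
Total I = 2 545 cm⁴.
For the y-axis: x̄ = 5.6 cm.
Repeating about the centroidal y-axis gives I_y = 141.466 cm⁴.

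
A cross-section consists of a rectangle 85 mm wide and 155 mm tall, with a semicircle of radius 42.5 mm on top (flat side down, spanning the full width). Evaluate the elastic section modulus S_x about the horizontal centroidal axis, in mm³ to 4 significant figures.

Break the section into simple shapes (no overlaps), measuring from the bottom-left corner of the bounding box.
Rectangular body: 85 × 155, A = 13 175 mm², y = 77.5 mm, Ī = 26 377 448 mm⁴.
Semicircular cap: semicircle r = 42.5, A = 2837.25 mm², y = 173.038 mm, Ī = 358 086 mm⁴.
Centroid: ȳ = ΣA·y / ΣA = 94.4285 mm.
Transfer each piece to the horizontal centroidal axis using Ī + A·d² with d = y − 94.4285:
  rectangular body: d = -16.9285 mm → contributes +30 153 080 mm⁴
  semicircular cap: d = 78.609 mm → contributes +17 890 532 mm⁴
Total I = 48 043 612 mm⁴.
Extreme fibre distance c = 103.071 mm; S = I/c = 466 119 mm³.

S_x ≈ 4.661 × 10⁵ mm³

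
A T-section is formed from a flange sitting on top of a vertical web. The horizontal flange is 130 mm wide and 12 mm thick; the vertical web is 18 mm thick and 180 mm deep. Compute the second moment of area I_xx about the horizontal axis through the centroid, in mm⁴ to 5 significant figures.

I_xx ≈ 1.8471 × 10⁷ mm⁴

Treat the section as a set of non-overlapping primitives; coordinates are from the bounding-box lower-left.
Flange: 130 × 12, A = 1 560 mm², y = 186 mm, Ī = 18 720 mm⁴.
Web: 18 × 180, A = 3 240 mm², y = 90 mm, Ī = 8 748 000 mm⁴.
Centroid: ȳ = ΣA·y / ΣA = 121.2 mm.
Transfer each piece to the horizontal axis through the centroid using Ī + A·d² with d = y − 121.2:
  flange: d = 64.8 mm → contributes +6 569 222 mm⁴
  web: d = -31.2 mm → contributes +11 901 946 mm⁴
Total I = 18 471 168 mm⁴.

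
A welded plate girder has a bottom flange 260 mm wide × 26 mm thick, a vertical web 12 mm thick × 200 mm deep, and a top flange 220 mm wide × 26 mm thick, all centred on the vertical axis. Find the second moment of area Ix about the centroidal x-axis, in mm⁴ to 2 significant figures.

Treat the section as a set of non-overlapping primitives; coordinates are from the bounding-box lower-left.
Bottom plate: 260 × 26, A = 6 760 mm², y = 13 mm, Ī = 380 813 mm⁴.
Web plate: 12 × 200, A = 2 400 mm², y = 126 mm, Ī = 8 000 000 mm⁴.
Top plate: 220 × 26, A = 5 720 mm², y = 239 mm, Ī = 322 227 mm⁴.
Centroid: ȳ = ΣA·y / ΣA = 118.1 mm.
Transfer each piece to the centroidal x-axis using Ī + A·d² with d = y − 118.1:
  bottom plate: d = -105.1 mm → contributes +75 054 897 mm⁴
  web plate: d = 7.898 mm → contributes +8 149 702 mm⁴
  top plate: d = 120.9 mm → contributes +83 927 405 mm⁴
Total I = 167 132 005 mm⁴.

Ix ≈ 1.7 × 10⁸ mm⁴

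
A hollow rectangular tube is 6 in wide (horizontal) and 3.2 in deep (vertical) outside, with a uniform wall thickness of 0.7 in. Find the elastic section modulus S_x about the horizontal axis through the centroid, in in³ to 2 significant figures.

S_x ≈ 8.8 in³

Break the section into simple shapes (no overlaps), measuring from the bottom-left corner of the bounding box.
Outer rectangle: 6 × 3.2, A = 19.2 in², y = 1.6 in, Ī = 16.38 in⁴.
Inner void (subtracted): 4.6 × 1.8, A = 8.28 in², y = 1.6 in, Ī = 2.236 in⁴.
By symmetry the centroid is at mid-height, ȳ = 1.6 in.
All pieces are centred on the horizontal axis through the centroid, so I = ΣĪ (holes subtracted) = 14.15 in⁴.
Extreme fibre distance c = 1.6 in; S = I/c = 8.843 in³.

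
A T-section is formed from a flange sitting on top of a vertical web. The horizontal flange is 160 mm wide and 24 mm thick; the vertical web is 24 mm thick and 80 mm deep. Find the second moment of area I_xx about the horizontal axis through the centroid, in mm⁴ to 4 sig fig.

Split into non-overlapping primitives; take the origin at the lower-left of the bounding box.
Flange: 160 × 24, A = 3 840 mm², y = 92 mm, Ī = 184 320 mm⁴.
Web: 24 × 80, A = 1 920 mm², y = 40 mm, Ī = 1 024 000 mm⁴.
Centroid: ȳ = ΣA·y / ΣA = 74.6667 mm.
Transfer each piece to the horizontal axis through the centroid using Ī + A·d² with d = y − 74.6667:
  flange: d = 17.3333 mm → contributes +1 338 027 mm⁴
  web: d = -34.6667 mm → contributes +3 331 413 mm⁴
Total I = 4 669 440 mm⁴.

I_xx ≈ 4.669 × 10⁶ mm⁴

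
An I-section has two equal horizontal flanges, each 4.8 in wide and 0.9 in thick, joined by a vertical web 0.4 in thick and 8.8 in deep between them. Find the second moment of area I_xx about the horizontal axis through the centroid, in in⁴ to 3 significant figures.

I_xx ≈ 227 in⁴

Treat the section as a set of non-overlapping primitives; coordinates are from the bounding-box lower-left.
Bottom flange: 4.8 × 0.9, A = 4.32 in², y = 0.45 in, Ī = 0.2916 in⁴.
Web: 0.4 × 8.8, A = 3.52 in², y = 5.3 in, Ī = 22.716 in⁴.
Top flange: 4.8 × 0.9, A = 4.32 in², y = 10.15 in, Ī = 0.2916 in⁴.
By symmetry the centroid is at mid-height, ȳ = 5.3 in.
Transfer each piece to the horizontal axis through the centroid using Ī + A·d² with d = y − 5.3:
  bottom flange: d = -4.85 in → contributes +101.91 in⁴
  web: d = 0 in → contributes +22.716 in⁴
  top flange: d = 4.85 in → contributes +101.91 in⁴
Total I = 226.53 in⁴.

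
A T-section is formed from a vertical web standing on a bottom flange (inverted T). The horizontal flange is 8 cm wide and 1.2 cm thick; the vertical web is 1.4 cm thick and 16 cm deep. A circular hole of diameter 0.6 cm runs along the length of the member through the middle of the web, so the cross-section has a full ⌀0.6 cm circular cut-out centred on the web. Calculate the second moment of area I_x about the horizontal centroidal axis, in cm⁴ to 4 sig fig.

Break the section into simple shapes (no overlaps), measuring from the bottom-left corner of the bounding box.
Flange: 8 × 1.2, A = 9.6 cm², y = 0.6 cm, Ī = 1.152 cm⁴.
Web: 1.4 × 16, A = 22.4 cm², y = 9.2 cm, Ī = 477.867 cm⁴.
Hole (subtracted): ⌀0.6, A = 0.282743 cm², y = 9.2 cm, Ī = 0.00636173 cm⁴.
Centroid: ȳ = ΣA·y / ΣA = 6.597 cm.
Transfer each piece to the horizontal centroidal axis using Ī + A·d² with d = y − 6.597:
  flange: d = -5.997 cm → contributes +346.407 cm⁴
  web: d = 2.603 cm → contributes +629.64 cm⁴
  hole: d = 2.603 cm → contributes −1.92212 cm⁴
Total I = 974.125 cm⁴.

I_x ≈ 974.1 cm⁴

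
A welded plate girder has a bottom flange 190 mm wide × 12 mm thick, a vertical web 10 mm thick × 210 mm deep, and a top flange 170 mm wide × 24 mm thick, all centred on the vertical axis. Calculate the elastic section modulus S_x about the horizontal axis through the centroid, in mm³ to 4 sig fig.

S_x ≈ 5.988 × 10⁵ mm³

Decompose the section into non-overlapping parts with the origin at the bottom-left of its bounding rectangle.
Bottom plate: 190 × 12, A = 2 280 mm², y = 6 mm, Ī = 27 360 mm⁴.
Web plate: 10 × 210, A = 2 100 mm², y = 117 mm, Ī = 7 717 500 mm⁴.
Top plate: 170 × 24, A = 4 080 mm², y = 234 mm, Ī = 195 840 mm⁴.
Centroid: ȳ = ΣA·y / ΣA = 143.511 mm.
Transfer each piece to the horizontal axis through the centroid using Ī + A·d² with d = y − 143.511:
  bottom plate: d = -137.511 mm → contributes +43 140 280 mm⁴
  web plate: d = -26.5106 mm → contributes +9 193 409 mm⁴
  top plate: d = 90.4894 mm → contributes +33 604 204 mm⁴
Total I = 85 937 894 mm⁴.
Extreme fibre distance c = 143.511 mm; S = I/c = 598 826 mm³.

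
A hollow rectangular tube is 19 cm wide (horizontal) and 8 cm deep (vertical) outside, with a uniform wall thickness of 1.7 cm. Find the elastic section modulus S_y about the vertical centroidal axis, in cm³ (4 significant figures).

Decompose the section into non-overlapping parts with the origin at the bottom-left of its bounding rectangle.
Outer rectangle: 19 × 8, A = 152 cm², x = 9.5 cm, Ī = 4572.67 cm⁴.
Inner void (subtracted): 15.6 × 4.6, A = 71.76 cm², x = 9.5 cm, Ī = 1455.29 cm⁴.
By symmetry the centroid is at mid-width, x̄ = 9.5 cm.
All pieces are centred on the vertical centroidal axis, so I = ΣĪ (holes subtracted) = 3117.37 cm⁴.
Extreme fibre distance c = 9.5 cm; S = I/c = 328.145 cm³.

S_y ≈ 328.1 cm³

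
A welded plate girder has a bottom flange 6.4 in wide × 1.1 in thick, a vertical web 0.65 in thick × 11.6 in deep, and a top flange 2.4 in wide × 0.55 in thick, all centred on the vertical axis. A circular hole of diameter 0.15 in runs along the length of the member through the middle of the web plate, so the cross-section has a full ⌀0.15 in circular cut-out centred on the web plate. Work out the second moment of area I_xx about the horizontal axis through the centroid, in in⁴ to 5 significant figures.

Treat the section as a set of non-overlapping primitives; coordinates are from the bounding-box lower-left.
Bottom plate: 6.4 × 1.1, A = 7.04 in², y = 0.55 in, Ī = 0.7098667 in⁴.
Web plate: 0.65 × 11.6, A = 7.54 in², y = 6.9 in, Ī = 84.54853 in⁴.
Top plate: 2.4 × 0.55, A = 1.32 in², y = 12.975 in, Ī = 0.033275 in⁴.
Hole (subtracted): ⌀0.15, A = 0.01767146 in², y = 6.9 in, Ī = 0.00002485049 in⁴.
Centroid: ȳ = ΣA·y / ΣA = 4.5902 in.
Transfer each piece to the horizontal axis through the centroid using Ī + A·d² with d = y − 4.5902:
  bottom plate: d = -4.0402 in → contributes +115.6253 in⁴
  web plate: d = 2.3098 in → contributes +124.7758 in⁴
  top plate: d = 8.3848 in → contributes +92.8357 in⁴
  hole: d = 2.3098 in → contributes −0.09430518 in⁴
Total I = 333.1425 in⁴.

I_xx ≈ 333.14 in⁴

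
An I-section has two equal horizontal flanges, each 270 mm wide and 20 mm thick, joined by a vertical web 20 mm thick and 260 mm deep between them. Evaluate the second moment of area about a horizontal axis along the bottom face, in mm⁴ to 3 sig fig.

I_base ≈ 6.01 × 10⁸ mm⁴

Split into non-overlapping primitives; take the origin at the lower-left of the bounding box.
Bottom flange: 270 × 20, A = 5 400 mm², y = 10 mm, Ī = 180 000 mm⁴.
Web: 20 × 260, A = 5 200 mm², y = 150 mm, Ī = 29 293 333 mm⁴.
Top flange: 270 × 20, A = 5 400 mm², y = 290 mm, Ī = 180 000 mm⁴.
Transfer each piece to the bottom edge using Ī + A·d² with d = y − 0:
  bottom flange: d = 10 mm → contributes +720 000 mm⁴
  web: d = 150 mm → contributes +146 293 333 mm⁴
  top flange: d = 290 mm → contributes +454 320 000 mm⁴
Total I = 601 333 333 mm⁴.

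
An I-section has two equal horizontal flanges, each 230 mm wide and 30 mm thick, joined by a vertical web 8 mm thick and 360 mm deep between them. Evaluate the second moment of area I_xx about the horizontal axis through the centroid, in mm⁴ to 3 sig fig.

I_xx ≈ 5.57 × 10⁸ mm⁴

Split into non-overlapping primitives; take the origin at the lower-left of the bounding box.
Bottom flange: 230 × 30, A = 6 900 mm², y = 15 mm, Ī = 517 500 mm⁴.
Web: 8 × 360, A = 2 880 mm², y = 210 mm, Ī = 31 104 000 mm⁴.
Top flange: 230 × 30, A = 6 900 mm², y = 405 mm, Ī = 517 500 mm⁴.
By symmetry the centroid is at mid-height, ȳ = 210 mm.
Transfer each piece to the horizontal axis through the centroid using Ī + A·d² with d = y − 210:
  bottom flange: d = -195 mm → contributes +262 890 000 mm⁴
  web: d = 0 mm → contributes +31 104 000 mm⁴
  top flange: d = 195 mm → contributes +262 890 000 mm⁴
Total I = 556 884 000 mm⁴.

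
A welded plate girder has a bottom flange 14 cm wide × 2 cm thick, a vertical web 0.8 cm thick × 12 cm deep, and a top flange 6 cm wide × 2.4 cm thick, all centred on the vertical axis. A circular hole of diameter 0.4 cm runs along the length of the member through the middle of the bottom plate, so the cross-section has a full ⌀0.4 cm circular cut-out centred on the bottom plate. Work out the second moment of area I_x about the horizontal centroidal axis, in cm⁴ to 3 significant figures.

Break the section into simple shapes (no overlaps), measuring from the bottom-left corner of the bounding box.
Bottom plate: 14 × 2, A = 28 cm², y = 1 cm, Ī = 9.3333 cm⁴.
Web plate: 0.8 × 12, A = 9.6 cm², y = 8 cm, Ī = 115.2 cm⁴.
Top plate: 6 × 2.4, A = 14.4 cm², y = 15.2 cm, Ī = 6.912 cm⁴.
Hole (subtracted): ⌀0.4, A = 0.12566 cm², y = 1 cm, Ī = 0.0012566 cm⁴.
Centroid: ȳ = ΣA·y / ΣA = 6.2373 cm.
Transfer each piece to the horizontal centroidal axis using Ī + A·d² with d = y − 6.2373:
  bottom plate: d = -5.2373 cm → contributes +777.35 cm⁴
  web plate: d = 1.7627 cm → contributes +145.03 cm⁴
  top plate: d = 8.9627 cm → contributes +1163.7 cm⁴
  hole: d = -5.2373 cm → contributes −3.4481 cm⁴
Total I = 2082.6 cm⁴.

I_x ≈ 2080 cm⁴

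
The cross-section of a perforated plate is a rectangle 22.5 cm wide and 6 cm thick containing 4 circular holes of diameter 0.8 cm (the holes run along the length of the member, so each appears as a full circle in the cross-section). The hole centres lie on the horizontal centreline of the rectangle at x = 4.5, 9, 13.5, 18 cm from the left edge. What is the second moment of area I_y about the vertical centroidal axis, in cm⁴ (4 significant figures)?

Break the section into simple shapes (no overlaps), measuring from the bottom-left corner of the bounding box.
Plate: 22.5 × 6, A = 135 cm², x = 11.25 cm, Ī = 5695.31 cm⁴.
Hole 1 (subtracted): ⌀0.8, A = 0.502655 cm², x = 4.5 cm, Ī = 0.0201062 cm⁴.
Hole 2 (subtracted): ⌀0.8, A = 0.502655 cm², x = 9 cm, Ī = 0.0201062 cm⁴.
Hole 3 (subtracted): ⌀0.8, A = 0.502655 cm², x = 13.5 cm, Ī = 0.0201062 cm⁴.
Hole 4 (subtracted): ⌀0.8, A = 0.502655 cm², x = 18 cm, Ī = 0.0201062 cm⁴.
By symmetry the centroid is at mid-width, x̄ = 11.25 cm.
Transfer each piece to the vertical centroidal axis using Ī + A·d² with d = x − 11.25:
  plate: d = 0 cm → contributes +5695.31 cm⁴
  hole 1: d = -6.75 cm → contributes −22.9223 cm⁴
  hole 2: d = -2.25 cm → contributes −2.5648 cm⁴
  hole 3: d = 2.25 cm → contributes −2.5648 cm⁴
  hole 4: d = 6.75 cm → contributes −22.9223 cm⁴
Total I = 5644.34 cm⁴.

I_y ≈ 5644 cm⁴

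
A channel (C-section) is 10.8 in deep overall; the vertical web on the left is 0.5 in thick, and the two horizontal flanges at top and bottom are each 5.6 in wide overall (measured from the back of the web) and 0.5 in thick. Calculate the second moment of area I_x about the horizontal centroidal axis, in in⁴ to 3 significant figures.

Decompose the section into non-overlapping parts with the origin at the bottom-left of its bounding rectangle.
Web: 0.5 × 10.8, A = 5.4 in², y = 5.4 in, Ī = 52.488 in⁴.
Top flange (beyond web): 5.1 × 0.5, A = 2.55 in², y = 10.55 in, Ī = 0.053125 in⁴.
Bottom flange (beyond web): 5.1 × 0.5, A = 2.55 in², y = 0.25 in, Ī = 0.053125 in⁴.
By symmetry the centroid is at mid-height, ȳ = 5.4 in.
Transfer each piece to the horizontal centroidal axis using Ī + A·d² with d = y − 5.4:
  web: d = 0 in → contributes +52.488 in⁴
  top flange (beyond web): d = 5.15 in → contributes +67.686 in⁴
  bottom flange (beyond web): d = -5.15 in → contributes +67.686 in⁴
Total I = 187.86 in⁴.

I_x ≈ 188 in⁴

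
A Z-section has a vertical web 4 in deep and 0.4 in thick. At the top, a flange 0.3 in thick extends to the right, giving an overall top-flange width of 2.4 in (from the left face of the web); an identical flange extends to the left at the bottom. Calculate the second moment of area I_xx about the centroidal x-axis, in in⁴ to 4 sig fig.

Split into non-overlapping primitives; take the origin at the lower-left of the bounding box.
Web: 0.4 × 4, A = 1.6 in², y = 2 in, Ī = 2.13333 in⁴.
Top flange (beyond web): 2 × 0.3, A = 0.6 in², y = 3.85 in, Ī = 0.0045 in⁴.
Bottom flange (beyond web): 2 × 0.3, A = 0.6 in², y = 0.15 in, Ī = 0.0045 in⁴.
Centroid: ȳ = ΣA·y / ΣA = 2 in.
Transfer each piece to the centroidal x-axis using Ī + A·d² with d = y − 2:
  web: d = 0 in → contributes +2.13333 in⁴
  top flange (beyond web): d = 1.85 in → contributes +2.058 in⁴
  bottom flange (beyond web): d = -1.85 in → contributes +2.058 in⁴
Total I = 6.24933 in⁴.

I_xx ≈ 6.249 in⁴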